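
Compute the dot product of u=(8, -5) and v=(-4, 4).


u . v = u_x*v_x + u_y*v_y = 8*(-4) + (-5)*4
= (-32) + (-20) = -52

-52


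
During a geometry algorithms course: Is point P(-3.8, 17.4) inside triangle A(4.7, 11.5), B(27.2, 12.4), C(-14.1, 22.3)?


Cross products: AB x AP = 140.4, BC x BP = 100.4, CA x CP = 19.12
All same sign? yes

Yes, inside


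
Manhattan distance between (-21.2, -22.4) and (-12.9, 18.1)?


|(-21.2)-(-12.9)| + |(-22.4)-18.1| = 8.3 + 40.5 = 48.8

48.8


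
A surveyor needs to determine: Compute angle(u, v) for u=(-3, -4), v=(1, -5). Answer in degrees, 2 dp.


u.v = 17, |u| = sqrt(25) = 5, |v| = sqrt(26) = 5.099
cos(theta) = u.v/(|u||v|) = 17/sqrt(650) = 0.666795
theta = acos(0.666795) = 48.18 degrees

48.18 degrees


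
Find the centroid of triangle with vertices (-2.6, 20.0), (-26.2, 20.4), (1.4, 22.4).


Centroid = ((x_A+x_B+x_C)/3, (y_A+y_B+y_C)/3)
= (((-2.6)+(-26.2)+1.4)/3, (20+20.4+22.4)/3)
= (-9.1333, 20.9333)

(-9.1333, 20.9333)


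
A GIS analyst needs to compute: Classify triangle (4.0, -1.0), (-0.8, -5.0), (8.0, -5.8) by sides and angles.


Side lengths squared: AB^2=39.04, BC^2=78.08, CA^2=39.04
Sorted: [39.04, 39.04, 78.08]
By sides: Isosceles, By angles: Right

Isosceles, Right


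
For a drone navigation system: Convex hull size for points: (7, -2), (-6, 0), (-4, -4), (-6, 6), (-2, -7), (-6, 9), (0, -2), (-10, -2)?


Convex hull vertices (CCW): (-10, -2), (-2, -7), (7, -2), (-6, 9)
Count = 4

4


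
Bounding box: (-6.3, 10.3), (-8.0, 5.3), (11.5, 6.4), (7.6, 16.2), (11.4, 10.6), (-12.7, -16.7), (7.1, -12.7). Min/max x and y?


x range: [-12.7, 11.5]
y range: [-16.7, 16.2]
Bounding box: (-12.7,-16.7) to (11.5,16.2)

(-12.7,-16.7) to (11.5,16.2)


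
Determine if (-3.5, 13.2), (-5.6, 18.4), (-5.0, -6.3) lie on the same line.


Cross product: ((-5.6)-(-3.5))*((-6.3)-13.2) - (18.4-13.2)*((-5)-(-3.5))
= 48.75

No, not collinear


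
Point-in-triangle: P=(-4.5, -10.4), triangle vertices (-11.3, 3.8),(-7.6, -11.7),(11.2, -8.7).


Cross products: AB x AP = 52.86, BC x BP = 15.14, CA x CP = 234.5
All same sign? yes

Yes, inside


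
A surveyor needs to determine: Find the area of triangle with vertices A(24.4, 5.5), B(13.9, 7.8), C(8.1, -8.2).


Area = |x_A(y_B-y_C) + x_B(y_C-y_A) + x_C(y_A-y_B)|/2
= |390.4 + (-190.43) + (-18.63)|/2
= 181.34/2 = 90.67

90.67


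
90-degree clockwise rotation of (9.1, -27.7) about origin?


90° CW: (x,y) -> (y, -x)
(9.1,-27.7) -> (-27.7, -9.1)

(-27.7, -9.1)


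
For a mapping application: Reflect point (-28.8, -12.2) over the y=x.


Reflection over y=x: (x,y) -> (y,x)
(-28.8, -12.2) -> (-12.2, -28.8)

(-12.2, -28.8)


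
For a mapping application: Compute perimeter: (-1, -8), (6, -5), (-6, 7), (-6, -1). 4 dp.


Sides: (-1, -8)->(6, -5): sqrt(58) = 7.615773, (6, -5)->(-6, 7): sqrt(288) = 16.970563, (-6, 7)->(-6, -1): sqrt(64) = 8, (-6, -1)->(-1, -8): sqrt(74) = 8.602325
Sum = 41.188661
Perimeter = 41.1887

41.1887


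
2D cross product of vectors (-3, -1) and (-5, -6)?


u x v = u_x*v_y - u_y*v_x = (-3)*(-6) - (-1)*(-5)
= 18 - 5 = 13

13


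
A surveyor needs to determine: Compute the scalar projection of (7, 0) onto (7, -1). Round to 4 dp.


u.v = 49, |v| = sqrt(50) = 7.0711
Scalar projection = u.v / |v| = 49 / sqrt(50) = 6.9296

6.9296


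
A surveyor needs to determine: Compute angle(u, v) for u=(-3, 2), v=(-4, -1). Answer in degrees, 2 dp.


u.v = 10, |u| = sqrt(13) = 3.6056, |v| = sqrt(17) = 4.1231
cos(theta) = u.v/(|u||v|) = 10/sqrt(221) = 0.672673
theta = acos(0.672673) = 47.73 degrees

47.73 degrees


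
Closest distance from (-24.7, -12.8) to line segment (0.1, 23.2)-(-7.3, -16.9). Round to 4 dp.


Project P onto AB: t = 0.9786 (clamped to [0,1])
Closest point on segment: (-7.1413, -16.0403)
Distance: 17.8551

17.8551


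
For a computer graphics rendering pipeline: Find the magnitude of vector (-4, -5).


|u| = sqrt((-4)^2 + (-5)^2) = sqrt(41) = 6.4031

6.4031


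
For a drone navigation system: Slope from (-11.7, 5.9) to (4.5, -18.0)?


slope = (y2-y1)/(x2-x1) = ((-18)-5.9)/(4.5-(-11.7)) = (-23.9)/16.2 = -1.4753

-1.4753


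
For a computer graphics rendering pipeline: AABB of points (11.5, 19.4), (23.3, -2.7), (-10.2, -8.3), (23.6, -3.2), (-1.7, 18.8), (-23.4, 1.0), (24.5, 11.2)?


x range: [-23.4, 24.5]
y range: [-8.3, 19.4]
Bounding box: (-23.4,-8.3) to (24.5,19.4)

(-23.4,-8.3) to (24.5,19.4)


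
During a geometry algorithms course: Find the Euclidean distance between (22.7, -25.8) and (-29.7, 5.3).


dx=-52.4, dy=31.1
d^2 = (-52.4)^2 + 31.1^2 = 3712.97
d = sqrt(3712.97) = 60.9341

60.9341


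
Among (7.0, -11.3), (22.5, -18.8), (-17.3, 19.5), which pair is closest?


d(P0,P1) = 17.2192, d(P0,P2) = 39.2317, d(P1,P2) = 55.2352
Closest: P0 and P1

Closest pair: (7.0, -11.3) and (22.5, -18.8), distance = 17.2192


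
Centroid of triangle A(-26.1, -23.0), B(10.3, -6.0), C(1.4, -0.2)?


Centroid = ((x_A+x_B+x_C)/3, (y_A+y_B+y_C)/3)
= (((-26.1)+10.3+1.4)/3, ((-23)+(-6)+(-0.2))/3)
= (-4.8, -9.7333)

(-4.8, -9.7333)


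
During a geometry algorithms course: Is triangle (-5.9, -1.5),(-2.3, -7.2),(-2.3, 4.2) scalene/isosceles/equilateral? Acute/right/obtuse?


Side lengths squared: AB^2=45.45, BC^2=129.96, CA^2=45.45
Sorted: [45.45, 45.45, 129.96]
By sides: Isosceles, By angles: Obtuse

Isosceles, Obtuse


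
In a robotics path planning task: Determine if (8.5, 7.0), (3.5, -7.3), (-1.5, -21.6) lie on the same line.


Cross product: (3.5-8.5)*((-21.6)-7) - ((-7.3)-7)*((-1.5)-8.5)
= 0

Yes, collinear


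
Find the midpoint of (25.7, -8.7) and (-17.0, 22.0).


M = ((25.7+(-17))/2, ((-8.7)+22)/2)
= (4.35, 6.65)

(4.35, 6.65)


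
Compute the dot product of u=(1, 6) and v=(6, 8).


u . v = u_x*v_x + u_y*v_y = 1*6 + 6*8
= 6 + 48 = 54

54


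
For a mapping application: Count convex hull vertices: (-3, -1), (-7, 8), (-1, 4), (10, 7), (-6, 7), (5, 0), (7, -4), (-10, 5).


Convex hull vertices (CCW): (-10, 5), (-3, -1), (7, -4), (10, 7), (-7, 8)
Count = 5

5


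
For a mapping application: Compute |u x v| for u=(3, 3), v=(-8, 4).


|u x v| = |3*4 - 3*(-8)|
= |12 - (-24)| = 36

36


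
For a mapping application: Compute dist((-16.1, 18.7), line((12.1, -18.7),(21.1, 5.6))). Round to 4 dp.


|cross product| = 1021.86
|line direction| = sqrt(671.49) = 25.9131
Distance = 1021.86/sqrt(671.49) = 39.4341

39.4341


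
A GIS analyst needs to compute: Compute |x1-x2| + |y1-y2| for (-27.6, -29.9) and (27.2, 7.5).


|(-27.6)-27.2| + |(-29.9)-7.5| = 54.8 + 37.4 = 92.2

92.2


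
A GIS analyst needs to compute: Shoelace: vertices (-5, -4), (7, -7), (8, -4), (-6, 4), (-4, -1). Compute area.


Shoelace sum: ((-5)*(-7) - 7*(-4)) + (7*(-4) - 8*(-7)) + (8*4 - (-6)*(-4)) + ((-6)*(-1) - (-4)*4) + ((-4)*(-4) - (-5)*(-1))
= 132
Area = |132|/2 = 66

66


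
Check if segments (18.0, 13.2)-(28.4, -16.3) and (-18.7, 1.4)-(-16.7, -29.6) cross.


Cross products: d1=1161.3, d2=1424.7, d3=-1205.37, d4=-1468.77
d1*d2 < 0 and d3*d4 < 0? no

No, they don't intersect


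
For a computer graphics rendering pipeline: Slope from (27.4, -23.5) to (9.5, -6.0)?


slope = (y2-y1)/(x2-x1) = ((-6)-(-23.5))/(9.5-27.4) = 17.5/(-17.9) = -0.9777

-0.9777


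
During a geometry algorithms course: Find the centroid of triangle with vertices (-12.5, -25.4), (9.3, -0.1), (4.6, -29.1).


Centroid = ((x_A+x_B+x_C)/3, (y_A+y_B+y_C)/3)
= (((-12.5)+9.3+4.6)/3, ((-25.4)+(-0.1)+(-29.1))/3)
= (0.4667, -18.2)

(0.4667, -18.2)


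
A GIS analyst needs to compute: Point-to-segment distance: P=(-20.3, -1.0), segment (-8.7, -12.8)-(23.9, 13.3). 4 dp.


Project P onto AB: t = 0 (clamped to [0,1])
Closest point on segment: (-8.7, -12.8)
Distance: 16.5469

16.5469


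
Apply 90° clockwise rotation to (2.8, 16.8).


90° CW: (x,y) -> (y, -x)
(2.8,16.8) -> (16.8, -2.8)

(16.8, -2.8)


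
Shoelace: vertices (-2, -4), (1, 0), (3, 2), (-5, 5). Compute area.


Shoelace sum: ((-2)*0 - 1*(-4)) + (1*2 - 3*0) + (3*5 - (-5)*2) + ((-5)*(-4) - (-2)*5)
= 61
Area = |61|/2 = 30.5

30.5


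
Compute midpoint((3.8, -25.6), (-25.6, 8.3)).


M = ((3.8+(-25.6))/2, ((-25.6)+8.3)/2)
= (-10.9, -8.65)

(-10.9, -8.65)


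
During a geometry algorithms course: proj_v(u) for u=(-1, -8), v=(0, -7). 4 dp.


u.v = 56, |v| = sqrt(49) = 7
Scalar projection = u.v / |v| = 56 / sqrt(49) = 8

8


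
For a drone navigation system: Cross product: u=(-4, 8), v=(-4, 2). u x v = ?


u x v = u_x*v_y - u_y*v_x = (-4)*2 - 8*(-4)
= (-8) - (-32) = 24

24


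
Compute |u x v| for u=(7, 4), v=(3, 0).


|u x v| = |7*0 - 4*3|
= |0 - 12| = 12

12


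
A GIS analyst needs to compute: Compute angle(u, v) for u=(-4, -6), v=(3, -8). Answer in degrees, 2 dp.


u.v = 36, |u| = sqrt(52) = 7.2111, |v| = sqrt(73) = 8.544
cos(theta) = u.v/(|u||v|) = 36/sqrt(3796) = 0.584305
theta = acos(0.584305) = 54.25 degrees

54.25 degrees


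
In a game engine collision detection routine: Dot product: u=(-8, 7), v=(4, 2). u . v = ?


u . v = u_x*v_x + u_y*v_y = (-8)*4 + 7*2
= (-32) + 14 = -18

-18


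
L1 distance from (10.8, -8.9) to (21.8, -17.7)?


|10.8-21.8| + |(-8.9)-(-17.7)| = 11 + 8.8 = 19.8

19.8


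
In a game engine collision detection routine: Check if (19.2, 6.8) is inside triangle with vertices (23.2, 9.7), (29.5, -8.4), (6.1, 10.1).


Cross products: AB x AP = -90.67, BC x BP = -165.13, CA x CP = -51.19
All same sign? yes

Yes, inside


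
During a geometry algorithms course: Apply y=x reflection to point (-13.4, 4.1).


Reflection over y=x: (x,y) -> (y,x)
(-13.4, 4.1) -> (4.1, -13.4)

(4.1, -13.4)


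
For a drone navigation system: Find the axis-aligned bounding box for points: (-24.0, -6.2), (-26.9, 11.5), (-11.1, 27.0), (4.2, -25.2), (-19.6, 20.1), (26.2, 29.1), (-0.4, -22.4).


x range: [-26.9, 26.2]
y range: [-25.2, 29.1]
Bounding box: (-26.9,-25.2) to (26.2,29.1)

(-26.9,-25.2) to (26.2,29.1)


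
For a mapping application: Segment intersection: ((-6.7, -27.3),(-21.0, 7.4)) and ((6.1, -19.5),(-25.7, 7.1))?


Cross products: d1=588.52, d2=-134.56, d3=-555.7, d4=167.38
d1*d2 < 0 and d3*d4 < 0? yes

Yes, they intersect


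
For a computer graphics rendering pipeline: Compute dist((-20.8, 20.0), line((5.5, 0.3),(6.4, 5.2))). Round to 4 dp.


|cross product| = 146.6
|line direction| = sqrt(24.82) = 4.982
Distance = 146.6/sqrt(24.82) = 29.4261

29.4261


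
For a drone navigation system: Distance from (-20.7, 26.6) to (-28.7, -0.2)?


dx=-8, dy=-26.8
d^2 = (-8)^2 + (-26.8)^2 = 782.24
d = sqrt(782.24) = 27.9686

27.9686


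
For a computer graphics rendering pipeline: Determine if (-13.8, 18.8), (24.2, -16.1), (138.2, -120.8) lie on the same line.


Cross product: (24.2-(-13.8))*((-120.8)-18.8) - ((-16.1)-18.8)*(138.2-(-13.8))
= 0

Yes, collinear


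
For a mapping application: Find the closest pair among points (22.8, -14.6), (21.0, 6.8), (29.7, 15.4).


d(P0,P1) = 21.4756, d(P0,P2) = 30.7833, d(P1,P2) = 12.2332
Closest: P1 and P2

Closest pair: (21.0, 6.8) and (29.7, 15.4), distance = 12.2332


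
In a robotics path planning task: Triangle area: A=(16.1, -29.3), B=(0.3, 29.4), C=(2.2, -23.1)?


Area = |x_A(y_B-y_C) + x_B(y_C-y_A) + x_C(y_A-y_B)|/2
= |845.25 + 1.86 + (-129.14)|/2
= 717.97/2 = 358.985

358.985


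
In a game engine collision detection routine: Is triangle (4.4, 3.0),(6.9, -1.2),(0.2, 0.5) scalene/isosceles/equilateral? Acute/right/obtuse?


Side lengths squared: AB^2=23.89, BC^2=47.78, CA^2=23.89
Sorted: [23.89, 23.89, 47.78]
By sides: Isosceles, By angles: Right

Isosceles, Right


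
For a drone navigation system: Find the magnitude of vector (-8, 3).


|u| = sqrt((-8)^2 + 3^2) = sqrt(73) = 8.544

8.544


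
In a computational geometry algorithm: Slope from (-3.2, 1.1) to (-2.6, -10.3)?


slope = (y2-y1)/(x2-x1) = ((-10.3)-1.1)/((-2.6)-(-3.2)) = (-11.4)/0.6 = -19

-19


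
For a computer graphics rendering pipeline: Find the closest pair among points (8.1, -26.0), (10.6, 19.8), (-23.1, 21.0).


d(P0,P1) = 45.8682, d(P0,P2) = 56.4131, d(P1,P2) = 33.7214
Closest: P1 and P2

Closest pair: (10.6, 19.8) and (-23.1, 21.0), distance = 33.7214


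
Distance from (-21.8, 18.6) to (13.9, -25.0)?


dx=35.7, dy=-43.6
d^2 = 35.7^2 + (-43.6)^2 = 3175.45
d = sqrt(3175.45) = 56.3511

56.3511


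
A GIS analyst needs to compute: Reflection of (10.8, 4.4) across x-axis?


Reflection over x-axis: (x,y) -> (x,-y)
(10.8, 4.4) -> (10.8, -4.4)

(10.8, -4.4)


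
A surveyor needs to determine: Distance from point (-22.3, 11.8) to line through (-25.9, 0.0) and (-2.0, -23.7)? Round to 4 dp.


|cross product| = 367.34
|line direction| = sqrt(1132.9) = 33.6586
Distance = 367.34/sqrt(1132.9) = 10.9137

10.9137


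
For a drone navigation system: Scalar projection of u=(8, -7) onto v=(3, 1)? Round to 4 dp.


u.v = 17, |v| = sqrt(10) = 3.1623
Scalar projection = u.v / |v| = 17 / sqrt(10) = 5.3759

5.3759


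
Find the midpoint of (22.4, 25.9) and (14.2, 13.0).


M = ((22.4+14.2)/2, (25.9+13)/2)
= (18.3, 19.45)

(18.3, 19.45)


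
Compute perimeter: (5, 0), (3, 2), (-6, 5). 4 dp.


Sides: (5, 0)->(3, 2): sqrt(8) = 2.828427, (3, 2)->(-6, 5): sqrt(90) = 9.486833, (-6, 5)->(5, 0): sqrt(146) = 12.083046
Sum = 24.398306
Perimeter = 24.3983

24.3983


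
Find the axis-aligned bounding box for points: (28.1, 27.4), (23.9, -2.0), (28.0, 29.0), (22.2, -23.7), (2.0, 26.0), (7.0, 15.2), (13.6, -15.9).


x range: [2, 28.1]
y range: [-23.7, 29]
Bounding box: (2,-23.7) to (28.1,29)

(2,-23.7) to (28.1,29)


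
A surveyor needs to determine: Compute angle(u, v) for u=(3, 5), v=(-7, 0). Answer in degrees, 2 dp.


u.v = -21, |u| = sqrt(34) = 5.831, |v| = sqrt(49) = 7
cos(theta) = u.v/(|u||v|) = -21/sqrt(1666) = -0.514496
theta = acos(-0.514496) = 120.96 degrees

120.96 degrees


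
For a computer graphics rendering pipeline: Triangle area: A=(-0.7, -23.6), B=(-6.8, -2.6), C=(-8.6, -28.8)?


Area = |x_A(y_B-y_C) + x_B(y_C-y_A) + x_C(y_A-y_B)|/2
= |(-18.34) + 35.36 + 180.6|/2
= 197.62/2 = 98.81

98.81


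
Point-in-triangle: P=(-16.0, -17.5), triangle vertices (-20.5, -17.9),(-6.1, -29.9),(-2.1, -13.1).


Cross products: AB x AP = 59.76, BC x BP = 215.92, CA x CP = 14.24
All same sign? yes

Yes, inside


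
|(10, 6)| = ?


|u| = sqrt(10^2 + 6^2) = sqrt(136) = 11.6619

11.6619


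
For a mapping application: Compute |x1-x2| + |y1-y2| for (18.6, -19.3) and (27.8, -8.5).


|18.6-27.8| + |(-19.3)-(-8.5)| = 9.2 + 10.8 = 20

20


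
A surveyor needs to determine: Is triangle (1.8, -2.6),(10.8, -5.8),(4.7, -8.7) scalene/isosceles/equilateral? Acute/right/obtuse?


Side lengths squared: AB^2=91.24, BC^2=45.62, CA^2=45.62
Sorted: [45.62, 45.62, 91.24]
By sides: Isosceles, By angles: Right

Isosceles, Right


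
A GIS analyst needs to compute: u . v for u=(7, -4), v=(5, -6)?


u . v = u_x*v_x + u_y*v_y = 7*5 + (-4)*(-6)
= 35 + 24 = 59

59


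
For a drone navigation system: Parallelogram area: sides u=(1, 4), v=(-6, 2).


|u x v| = |1*2 - 4*(-6)|
= |2 - (-24)| = 26

26


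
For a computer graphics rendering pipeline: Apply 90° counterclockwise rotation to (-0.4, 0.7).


90° CCW: (x,y) -> (-y, x)
(-0.4,0.7) -> (-0.7, -0.4)

(-0.7, -0.4)


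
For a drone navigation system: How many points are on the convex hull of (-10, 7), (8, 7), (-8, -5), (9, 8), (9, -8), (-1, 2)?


Convex hull vertices (CCW): (-10, 7), (-8, -5), (9, -8), (9, 8)
Count = 4

4


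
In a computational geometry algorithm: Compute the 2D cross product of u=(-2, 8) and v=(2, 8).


u x v = u_x*v_y - u_y*v_x = (-2)*8 - 8*2
= (-16) - 16 = -32

-32


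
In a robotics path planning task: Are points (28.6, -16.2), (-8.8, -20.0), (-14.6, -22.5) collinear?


Cross product: ((-8.8)-28.6)*((-22.5)-(-16.2)) - ((-20)-(-16.2))*((-14.6)-28.6)
= 71.46

No, not collinear


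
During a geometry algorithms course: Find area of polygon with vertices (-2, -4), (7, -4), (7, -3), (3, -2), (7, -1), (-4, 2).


Shoelace sum: ((-2)*(-4) - 7*(-4)) + (7*(-3) - 7*(-4)) + (7*(-2) - 3*(-3)) + (3*(-1) - 7*(-2)) + (7*2 - (-4)*(-1)) + ((-4)*(-4) - (-2)*2)
= 79
Area = |79|/2 = 39.5

39.5


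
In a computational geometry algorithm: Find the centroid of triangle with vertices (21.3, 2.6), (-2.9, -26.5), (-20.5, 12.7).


Centroid = ((x_A+x_B+x_C)/3, (y_A+y_B+y_C)/3)
= ((21.3+(-2.9)+(-20.5))/3, (2.6+(-26.5)+12.7)/3)
= (-0.7, -3.7333)

(-0.7, -3.7333)


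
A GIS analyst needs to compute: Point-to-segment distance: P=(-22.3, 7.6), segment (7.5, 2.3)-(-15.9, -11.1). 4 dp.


Project P onto AB: t = 0.8613 (clamped to [0,1])
Closest point on segment: (-12.6554, -9.242)
Distance: 19.408

19.408


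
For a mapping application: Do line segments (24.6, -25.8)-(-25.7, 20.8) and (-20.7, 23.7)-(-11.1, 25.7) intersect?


Cross products: d1=-565.8, d2=-17.84, d3=-378.87, d4=-926.83
d1*d2 < 0 and d3*d4 < 0? no

No, they don't intersect


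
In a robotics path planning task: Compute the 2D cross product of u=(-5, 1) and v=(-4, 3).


u x v = u_x*v_y - u_y*v_x = (-5)*3 - 1*(-4)
= (-15) - (-4) = -11

-11


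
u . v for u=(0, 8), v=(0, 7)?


u . v = u_x*v_x + u_y*v_y = 0*0 + 8*7
= 0 + 56 = 56

56


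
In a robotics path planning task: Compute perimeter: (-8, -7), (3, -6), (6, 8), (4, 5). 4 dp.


Sides: (-8, -7)->(3, -6): sqrt(122) = 11.045361, (3, -6)->(6, 8): sqrt(205) = 14.317821, (6, 8)->(4, 5): sqrt(13) = 3.605551, (4, 5)->(-8, -7): sqrt(288) = 16.970563
Sum = 45.939296
Perimeter = 45.9393

45.9393


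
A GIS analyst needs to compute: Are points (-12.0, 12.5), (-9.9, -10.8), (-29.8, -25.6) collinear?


Cross product: ((-9.9)-(-12))*((-25.6)-12.5) - ((-10.8)-12.5)*((-29.8)-(-12))
= -494.75

No, not collinear


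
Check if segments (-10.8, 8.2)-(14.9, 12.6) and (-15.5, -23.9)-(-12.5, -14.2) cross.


Cross products: d1=50.71, d2=-185.38, d3=-804.29, d4=-568.2
d1*d2 < 0 and d3*d4 < 0? no

No, they don't intersect


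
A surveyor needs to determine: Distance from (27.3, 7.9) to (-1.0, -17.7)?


dx=-28.3, dy=-25.6
d^2 = (-28.3)^2 + (-25.6)^2 = 1456.25
d = sqrt(1456.25) = 38.1608

38.1608


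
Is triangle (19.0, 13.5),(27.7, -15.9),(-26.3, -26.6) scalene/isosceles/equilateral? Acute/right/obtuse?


Side lengths squared: AB^2=940.05, BC^2=3030.49, CA^2=3660.1
Sorted: [940.05, 3030.49, 3660.1]
By sides: Scalene, By angles: Acute

Scalene, Acute


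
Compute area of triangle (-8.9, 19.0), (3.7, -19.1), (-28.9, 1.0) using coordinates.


Area = |x_A(y_B-y_C) + x_B(y_C-y_A) + x_C(y_A-y_B)|/2
= |178.89 + (-66.6) + (-1101.09)|/2
= 988.8/2 = 494.4

494.4


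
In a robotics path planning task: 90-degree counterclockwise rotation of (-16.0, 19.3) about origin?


90° CCW: (x,y) -> (-y, x)
(-16,19.3) -> (-19.3, -16)

(-19.3, -16)


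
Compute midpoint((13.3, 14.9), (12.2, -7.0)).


M = ((13.3+12.2)/2, (14.9+(-7))/2)
= (12.75, 3.95)

(12.75, 3.95)


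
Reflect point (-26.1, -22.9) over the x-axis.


Reflection over x-axis: (x,y) -> (x,-y)
(-26.1, -22.9) -> (-26.1, 22.9)

(-26.1, 22.9)


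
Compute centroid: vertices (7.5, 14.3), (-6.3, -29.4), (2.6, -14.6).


Centroid = ((x_A+x_B+x_C)/3, (y_A+y_B+y_C)/3)
= ((7.5+(-6.3)+2.6)/3, (14.3+(-29.4)+(-14.6))/3)
= (1.2667, -9.9)

(1.2667, -9.9)


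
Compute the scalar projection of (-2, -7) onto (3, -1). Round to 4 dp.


u.v = 1, |v| = sqrt(10) = 3.1623
Scalar projection = u.v / |v| = 1 / sqrt(10) = 0.3162

0.3162


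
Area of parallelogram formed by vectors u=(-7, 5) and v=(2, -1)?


|u x v| = |(-7)*(-1) - 5*2|
= |7 - 10| = 3

3


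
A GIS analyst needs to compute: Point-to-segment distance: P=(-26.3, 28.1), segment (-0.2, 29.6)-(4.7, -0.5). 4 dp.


Project P onto AB: t = 0 (clamped to [0,1])
Closest point on segment: (-0.2, 29.6)
Distance: 26.1431

26.1431


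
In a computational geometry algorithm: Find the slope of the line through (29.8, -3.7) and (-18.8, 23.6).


slope = (y2-y1)/(x2-x1) = (23.6-(-3.7))/((-18.8)-29.8) = 27.3/(-48.6) = -0.5617

-0.5617


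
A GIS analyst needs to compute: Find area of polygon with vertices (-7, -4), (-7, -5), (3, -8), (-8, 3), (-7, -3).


Shoelace sum: ((-7)*(-5) - (-7)*(-4)) + ((-7)*(-8) - 3*(-5)) + (3*3 - (-8)*(-8)) + ((-8)*(-3) - (-7)*3) + ((-7)*(-4) - (-7)*(-3))
= 75
Area = |75|/2 = 37.5

37.5


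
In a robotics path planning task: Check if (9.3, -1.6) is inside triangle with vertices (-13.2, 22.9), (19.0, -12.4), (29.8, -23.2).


Cross products: AB x AP = 5.35, BC x BP = 11.88, CA x CP = 16.25
All same sign? yes

Yes, inside


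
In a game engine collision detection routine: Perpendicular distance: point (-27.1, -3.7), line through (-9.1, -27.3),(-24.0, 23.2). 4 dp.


|cross product| = 557.36
|line direction| = sqrt(2772.26) = 52.6523
Distance = 557.36/sqrt(2772.26) = 10.5857

10.5857


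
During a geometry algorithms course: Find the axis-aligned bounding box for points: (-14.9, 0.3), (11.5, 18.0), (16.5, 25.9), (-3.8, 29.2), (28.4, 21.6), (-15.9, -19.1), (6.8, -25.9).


x range: [-15.9, 28.4]
y range: [-25.9, 29.2]
Bounding box: (-15.9,-25.9) to (28.4,29.2)

(-15.9,-25.9) to (28.4,29.2)


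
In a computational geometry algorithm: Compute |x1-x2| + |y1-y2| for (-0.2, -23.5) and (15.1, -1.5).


|(-0.2)-15.1| + |(-23.5)-(-1.5)| = 15.3 + 22 = 37.3

37.3


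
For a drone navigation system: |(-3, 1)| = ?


|u| = sqrt((-3)^2 + 1^2) = sqrt(10) = 3.1623

3.1623


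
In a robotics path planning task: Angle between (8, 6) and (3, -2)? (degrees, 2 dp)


u.v = 12, |u| = sqrt(100) = 10, |v| = sqrt(13) = 3.6056
cos(theta) = u.v/(|u||v|) = 12/sqrt(1300) = 0.33282
theta = acos(0.33282) = 70.56 degrees

70.56 degrees


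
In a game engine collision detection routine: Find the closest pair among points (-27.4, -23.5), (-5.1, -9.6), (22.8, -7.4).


d(P0,P1) = 26.2774, d(P0,P2) = 52.7186, d(P1,P2) = 27.9866
Closest: P0 and P1

Closest pair: (-27.4, -23.5) and (-5.1, -9.6), distance = 26.2774


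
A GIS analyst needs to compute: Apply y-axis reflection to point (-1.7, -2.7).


Reflection over y-axis: (x,y) -> (-x,y)
(-1.7, -2.7) -> (1.7, -2.7)

(1.7, -2.7)


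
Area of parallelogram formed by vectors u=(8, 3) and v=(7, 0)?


|u x v| = |8*0 - 3*7|
= |0 - 21| = 21

21


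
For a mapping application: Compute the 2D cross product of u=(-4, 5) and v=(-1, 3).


u x v = u_x*v_y - u_y*v_x = (-4)*3 - 5*(-1)
= (-12) - (-5) = -7

-7


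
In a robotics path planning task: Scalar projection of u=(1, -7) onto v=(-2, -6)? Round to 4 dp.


u.v = 40, |v| = sqrt(40) = 6.3246
Scalar projection = u.v / |v| = 40 / sqrt(40) = 6.3246

6.3246


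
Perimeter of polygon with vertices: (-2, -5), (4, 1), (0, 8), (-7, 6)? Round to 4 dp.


Sides: (-2, -5)->(4, 1): sqrt(72) = 8.485281, (4, 1)->(0, 8): sqrt(65) = 8.062258, (0, 8)->(-7, 6): sqrt(53) = 7.28011, (-7, 6)->(-2, -5): sqrt(146) = 12.083046
Sum = 35.910695
Perimeter = 35.9107

35.9107


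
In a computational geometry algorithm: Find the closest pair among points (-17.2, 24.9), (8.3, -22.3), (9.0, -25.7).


d(P0,P1) = 53.6478, d(P0,P2) = 56.9807, d(P1,P2) = 3.4713
Closest: P1 and P2

Closest pair: (8.3, -22.3) and (9.0, -25.7), distance = 3.4713


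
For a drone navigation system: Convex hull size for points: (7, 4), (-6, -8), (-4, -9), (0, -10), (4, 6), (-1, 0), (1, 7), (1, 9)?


Convex hull vertices (CCW): (-6, -8), (-4, -9), (0, -10), (7, 4), (1, 9)
Count = 5

5


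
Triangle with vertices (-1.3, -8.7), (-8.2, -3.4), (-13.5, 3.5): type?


Side lengths squared: AB^2=75.7, BC^2=75.7, CA^2=297.68
Sorted: [75.7, 75.7, 297.68]
By sides: Isosceles, By angles: Obtuse

Isosceles, Obtuse


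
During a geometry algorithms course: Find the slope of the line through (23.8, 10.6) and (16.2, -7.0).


slope = (y2-y1)/(x2-x1) = ((-7)-10.6)/(16.2-23.8) = (-17.6)/(-7.6) = 2.3158

2.3158


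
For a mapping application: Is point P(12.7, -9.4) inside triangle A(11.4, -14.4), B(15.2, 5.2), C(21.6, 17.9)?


Cross products: AB x AP = -6.48, BC x BP = -61.69, CA x CP = -9.01
All same sign? yes

Yes, inside


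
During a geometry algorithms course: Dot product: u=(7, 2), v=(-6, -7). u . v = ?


u . v = u_x*v_x + u_y*v_y = 7*(-6) + 2*(-7)
= (-42) + (-14) = -56

-56


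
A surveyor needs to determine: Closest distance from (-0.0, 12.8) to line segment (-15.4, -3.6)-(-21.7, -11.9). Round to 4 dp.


Project P onto AB: t = 0 (clamped to [0,1])
Closest point on segment: (-15.4, -3.6)
Distance: 22.4971

22.4971


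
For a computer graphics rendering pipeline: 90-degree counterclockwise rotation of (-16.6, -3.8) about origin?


90° CCW: (x,y) -> (-y, x)
(-16.6,-3.8) -> (3.8, -16.6)

(3.8, -16.6)


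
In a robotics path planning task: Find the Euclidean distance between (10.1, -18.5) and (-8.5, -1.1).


dx=-18.6, dy=17.4
d^2 = (-18.6)^2 + 17.4^2 = 648.72
d = sqrt(648.72) = 25.47

25.47


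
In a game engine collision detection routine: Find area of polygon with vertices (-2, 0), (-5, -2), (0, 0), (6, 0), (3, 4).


Shoelace sum: ((-2)*(-2) - (-5)*0) + ((-5)*0 - 0*(-2)) + (0*0 - 6*0) + (6*4 - 3*0) + (3*0 - (-2)*4)
= 36
Area = |36|/2 = 18

18


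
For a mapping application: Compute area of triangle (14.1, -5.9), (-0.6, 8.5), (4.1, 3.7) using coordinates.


Area = |x_A(y_B-y_C) + x_B(y_C-y_A) + x_C(y_A-y_B)|/2
= |67.68 + (-5.76) + (-59.04)|/2
= 2.88/2 = 1.44

1.44


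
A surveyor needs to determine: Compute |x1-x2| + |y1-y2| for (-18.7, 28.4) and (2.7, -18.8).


|(-18.7)-2.7| + |28.4-(-18.8)| = 21.4 + 47.2 = 68.6

68.6


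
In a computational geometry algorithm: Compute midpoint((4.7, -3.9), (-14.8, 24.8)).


M = ((4.7+(-14.8))/2, ((-3.9)+24.8)/2)
= (-5.05, 10.45)

(-5.05, 10.45)


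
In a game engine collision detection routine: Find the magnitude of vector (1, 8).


|u| = sqrt(1^2 + 8^2) = sqrt(65) = 8.0623

8.0623


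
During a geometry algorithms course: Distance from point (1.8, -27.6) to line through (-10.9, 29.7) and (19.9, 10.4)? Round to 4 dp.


|cross product| = 1519.73
|line direction| = sqrt(1321.13) = 36.3474
Distance = 1519.73/sqrt(1321.13) = 41.8113

41.8113


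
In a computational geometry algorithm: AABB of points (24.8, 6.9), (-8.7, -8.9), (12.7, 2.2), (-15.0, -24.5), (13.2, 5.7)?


x range: [-15, 24.8]
y range: [-24.5, 6.9]
Bounding box: (-15,-24.5) to (24.8,6.9)

(-15,-24.5) to (24.8,6.9)


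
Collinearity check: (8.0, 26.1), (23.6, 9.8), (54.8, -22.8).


Cross product: (23.6-8)*((-22.8)-26.1) - (9.8-26.1)*(54.8-8)
= 0

Yes, collinear


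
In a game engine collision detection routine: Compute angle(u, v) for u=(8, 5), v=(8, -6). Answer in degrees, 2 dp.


u.v = 34, |u| = sqrt(89) = 9.434, |v| = sqrt(100) = 10
cos(theta) = u.v/(|u||v|) = 34/sqrt(8900) = 0.360399
theta = acos(0.360399) = 68.88 degrees

68.88 degrees


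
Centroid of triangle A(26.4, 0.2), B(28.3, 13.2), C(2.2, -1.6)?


Centroid = ((x_A+x_B+x_C)/3, (y_A+y_B+y_C)/3)
= ((26.4+28.3+2.2)/3, (0.2+13.2+(-1.6))/3)
= (18.9667, 3.9333)

(18.9667, 3.9333)


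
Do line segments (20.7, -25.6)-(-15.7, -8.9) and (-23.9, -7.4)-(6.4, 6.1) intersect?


Cross products: d1=-1153.56, d2=-156.15, d3=82.34, d4=-915.07
d1*d2 < 0 and d3*d4 < 0? no

No, they don't intersect


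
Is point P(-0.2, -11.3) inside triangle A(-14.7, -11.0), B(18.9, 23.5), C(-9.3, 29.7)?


Cross products: AB x AP = -510.33, BC x BP = 1099.78, CA x CP = 591.77
All same sign? no

No, outside


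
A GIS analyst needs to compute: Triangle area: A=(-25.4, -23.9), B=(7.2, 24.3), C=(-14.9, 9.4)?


Area = |x_A(y_B-y_C) + x_B(y_C-y_A) + x_C(y_A-y_B)|/2
= |(-378.46) + 239.76 + 718.18|/2
= 579.48/2 = 289.74

289.74


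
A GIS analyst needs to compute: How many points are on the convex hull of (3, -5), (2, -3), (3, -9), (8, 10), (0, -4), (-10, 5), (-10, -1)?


Convex hull vertices (CCW): (-10, -1), (3, -9), (8, 10), (-10, 5)
Count = 4

4


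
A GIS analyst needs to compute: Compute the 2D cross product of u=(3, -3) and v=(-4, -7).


u x v = u_x*v_y - u_y*v_x = 3*(-7) - (-3)*(-4)
= (-21) - 12 = -33

-33


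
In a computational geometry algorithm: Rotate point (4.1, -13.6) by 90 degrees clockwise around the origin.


90° CW: (x,y) -> (y, -x)
(4.1,-13.6) -> (-13.6, -4.1)

(-13.6, -4.1)


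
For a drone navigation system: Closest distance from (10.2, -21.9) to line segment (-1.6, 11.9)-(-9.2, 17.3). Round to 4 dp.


Project P onto AB: t = 0 (clamped to [0,1])
Closest point on segment: (-1.6, 11.9)
Distance: 35.8006

35.8006


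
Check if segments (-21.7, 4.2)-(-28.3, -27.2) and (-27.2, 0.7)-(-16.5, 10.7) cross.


Cross products: d1=-17.55, d2=-287.53, d3=-149.6, d4=120.38
d1*d2 < 0 and d3*d4 < 0? no

No, they don't intersect


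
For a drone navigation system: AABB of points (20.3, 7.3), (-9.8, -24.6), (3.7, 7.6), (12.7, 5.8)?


x range: [-9.8, 20.3]
y range: [-24.6, 7.6]
Bounding box: (-9.8,-24.6) to (20.3,7.6)

(-9.8,-24.6) to (20.3,7.6)


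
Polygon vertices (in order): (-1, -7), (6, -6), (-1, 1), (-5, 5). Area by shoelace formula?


Shoelace sum: ((-1)*(-6) - 6*(-7)) + (6*1 - (-1)*(-6)) + ((-1)*5 - (-5)*1) + ((-5)*(-7) - (-1)*5)
= 88
Area = |88|/2 = 44

44


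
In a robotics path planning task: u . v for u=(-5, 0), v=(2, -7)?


u . v = u_x*v_x + u_y*v_y = (-5)*2 + 0*(-7)
= (-10) + 0 = -10

-10


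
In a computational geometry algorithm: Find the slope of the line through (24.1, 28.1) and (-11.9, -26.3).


slope = (y2-y1)/(x2-x1) = ((-26.3)-28.1)/((-11.9)-24.1) = (-54.4)/(-36) = 1.5111

1.5111


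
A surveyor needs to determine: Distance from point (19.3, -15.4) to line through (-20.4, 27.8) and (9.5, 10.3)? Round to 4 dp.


|cross product| = 596.93
|line direction| = sqrt(1200.26) = 34.6448
Distance = 596.93/sqrt(1200.26) = 17.23

17.23


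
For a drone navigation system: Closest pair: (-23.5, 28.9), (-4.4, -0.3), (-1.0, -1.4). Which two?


d(P0,P1) = 34.892, d(P0,P2) = 37.7404, d(P1,P2) = 3.5735
Closest: P1 and P2

Closest pair: (-4.4, -0.3) and (-1.0, -1.4), distance = 3.5735


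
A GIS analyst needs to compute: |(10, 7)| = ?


|u| = sqrt(10^2 + 7^2) = sqrt(149) = 12.2066

12.2066


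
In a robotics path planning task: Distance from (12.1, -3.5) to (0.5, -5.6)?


dx=-11.6, dy=-2.1
d^2 = (-11.6)^2 + (-2.1)^2 = 138.97
d = sqrt(138.97) = 11.7886

11.7886


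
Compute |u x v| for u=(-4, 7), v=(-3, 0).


|u x v| = |(-4)*0 - 7*(-3)|
= |0 - (-21)| = 21

21


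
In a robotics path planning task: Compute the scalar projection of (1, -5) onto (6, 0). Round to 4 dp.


u.v = 6, |v| = sqrt(36) = 6
Scalar projection = u.v / |v| = 6 / sqrt(36) = 1

1


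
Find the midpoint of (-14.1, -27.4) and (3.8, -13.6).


M = (((-14.1)+3.8)/2, ((-27.4)+(-13.6))/2)
= (-5.15, -20.5)

(-5.15, -20.5)


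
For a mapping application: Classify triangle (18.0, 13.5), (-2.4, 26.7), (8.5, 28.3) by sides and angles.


Side lengths squared: AB^2=590.4, BC^2=121.37, CA^2=309.29
Sorted: [121.37, 309.29, 590.4]
By sides: Scalene, By angles: Obtuse

Scalene, Obtuse


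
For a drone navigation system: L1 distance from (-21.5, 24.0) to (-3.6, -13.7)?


|(-21.5)-(-3.6)| + |24-(-13.7)| = 17.9 + 37.7 = 55.6

55.6


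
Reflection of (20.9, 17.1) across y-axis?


Reflection over y-axis: (x,y) -> (-x,y)
(20.9, 17.1) -> (-20.9, 17.1)

(-20.9, 17.1)


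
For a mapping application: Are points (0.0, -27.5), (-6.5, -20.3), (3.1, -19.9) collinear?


Cross product: ((-6.5)-0)*((-19.9)-(-27.5)) - ((-20.3)-(-27.5))*(3.1-0)
= -71.72

No, not collinear


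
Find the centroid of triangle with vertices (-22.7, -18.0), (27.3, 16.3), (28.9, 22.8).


Centroid = ((x_A+x_B+x_C)/3, (y_A+y_B+y_C)/3)
= (((-22.7)+27.3+28.9)/3, ((-18)+16.3+22.8)/3)
= (11.1667, 7.0333)

(11.1667, 7.0333)


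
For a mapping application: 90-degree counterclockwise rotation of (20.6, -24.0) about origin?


90° CCW: (x,y) -> (-y, x)
(20.6,-24) -> (24, 20.6)

(24, 20.6)


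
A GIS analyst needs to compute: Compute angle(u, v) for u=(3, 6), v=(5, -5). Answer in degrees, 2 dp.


u.v = -15, |u| = sqrt(45) = 6.7082, |v| = sqrt(50) = 7.0711
cos(theta) = u.v/(|u||v|) = -15/sqrt(2250) = -0.316228
theta = acos(-0.316228) = 108.43 degrees

108.43 degrees


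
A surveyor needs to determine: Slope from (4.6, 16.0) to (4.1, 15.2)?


slope = (y2-y1)/(x2-x1) = (15.2-16)/(4.1-4.6) = (-0.8)/(-0.5) = 1.6

1.6


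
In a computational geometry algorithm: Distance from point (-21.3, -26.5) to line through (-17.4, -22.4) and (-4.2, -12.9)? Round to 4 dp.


|cross product| = 17.07
|line direction| = sqrt(264.49) = 16.2631
Distance = 17.07/sqrt(264.49) = 1.0496

1.0496


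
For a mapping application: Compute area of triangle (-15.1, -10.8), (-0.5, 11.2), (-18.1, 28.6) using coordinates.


Area = |x_A(y_B-y_C) + x_B(y_C-y_A) + x_C(y_A-y_B)|/2
= |262.74 + (-19.7) + 398.2|/2
= 641.24/2 = 320.62

320.62


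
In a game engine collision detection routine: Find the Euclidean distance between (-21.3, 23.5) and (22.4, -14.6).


dx=43.7, dy=-38.1
d^2 = 43.7^2 + (-38.1)^2 = 3361.3
d = sqrt(3361.3) = 57.9767

57.9767


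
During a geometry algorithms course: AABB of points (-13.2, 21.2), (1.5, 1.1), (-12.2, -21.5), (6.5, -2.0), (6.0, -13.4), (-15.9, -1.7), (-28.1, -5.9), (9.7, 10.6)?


x range: [-28.1, 9.7]
y range: [-21.5, 21.2]
Bounding box: (-28.1,-21.5) to (9.7,21.2)

(-28.1,-21.5) to (9.7,21.2)


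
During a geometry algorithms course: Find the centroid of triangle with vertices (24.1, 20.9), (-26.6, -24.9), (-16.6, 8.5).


Centroid = ((x_A+x_B+x_C)/3, (y_A+y_B+y_C)/3)
= ((24.1+(-26.6)+(-16.6))/3, (20.9+(-24.9)+8.5)/3)
= (-6.3667, 1.5)

(-6.3667, 1.5)


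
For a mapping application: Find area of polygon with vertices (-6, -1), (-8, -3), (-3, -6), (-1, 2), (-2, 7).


Shoelace sum: ((-6)*(-3) - (-8)*(-1)) + ((-8)*(-6) - (-3)*(-3)) + ((-3)*2 - (-1)*(-6)) + ((-1)*7 - (-2)*2) + ((-2)*(-1) - (-6)*7)
= 78
Area = |78|/2 = 39

39


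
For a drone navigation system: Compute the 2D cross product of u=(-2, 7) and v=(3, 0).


u x v = u_x*v_y - u_y*v_x = (-2)*0 - 7*3
= 0 - 21 = -21

-21


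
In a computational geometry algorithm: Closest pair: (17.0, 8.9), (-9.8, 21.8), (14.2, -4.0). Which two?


d(P0,P1) = 29.7431, d(P0,P2) = 13.2004, d(P1,P2) = 35.2369
Closest: P0 and P2

Closest pair: (17.0, 8.9) and (14.2, -4.0), distance = 13.2004


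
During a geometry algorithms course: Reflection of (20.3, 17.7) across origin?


Reflection over origin: (x,y) -> (-x,-y)
(20.3, 17.7) -> (-20.3, -17.7)

(-20.3, -17.7)


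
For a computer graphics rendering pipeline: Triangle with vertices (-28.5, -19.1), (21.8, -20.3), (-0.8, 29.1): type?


Side lengths squared: AB^2=2531.53, BC^2=2951.12, CA^2=3090.53
Sorted: [2531.53, 2951.12, 3090.53]
By sides: Scalene, By angles: Acute

Scalene, Acute


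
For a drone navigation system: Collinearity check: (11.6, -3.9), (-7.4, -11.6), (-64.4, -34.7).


Cross product: ((-7.4)-11.6)*((-34.7)-(-3.9)) - ((-11.6)-(-3.9))*((-64.4)-11.6)
= 0

Yes, collinear


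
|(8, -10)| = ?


|u| = sqrt(8^2 + (-10)^2) = sqrt(164) = 12.8062

12.8062


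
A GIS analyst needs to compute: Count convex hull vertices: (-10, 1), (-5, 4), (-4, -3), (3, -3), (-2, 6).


Convex hull vertices (CCW): (-10, 1), (-4, -3), (3, -3), (-2, 6)
Count = 4

4


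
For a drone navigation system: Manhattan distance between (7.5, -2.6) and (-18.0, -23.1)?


|7.5-(-18)| + |(-2.6)-(-23.1)| = 25.5 + 20.5 = 46

46


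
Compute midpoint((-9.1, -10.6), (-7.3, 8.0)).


M = (((-9.1)+(-7.3))/2, ((-10.6)+8)/2)
= (-8.2, -1.3)

(-8.2, -1.3)


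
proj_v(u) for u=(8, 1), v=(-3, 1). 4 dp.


u.v = -23, |v| = sqrt(10) = 3.1623
Scalar projection = u.v / |v| = -23 / sqrt(10) = -7.2732

-7.2732


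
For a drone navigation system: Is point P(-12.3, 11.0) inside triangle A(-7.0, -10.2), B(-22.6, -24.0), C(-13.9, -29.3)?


Cross products: AB x AP = -403.86, BC x BP = 359.09, CA x CP = 247.51
All same sign? no

No, outside


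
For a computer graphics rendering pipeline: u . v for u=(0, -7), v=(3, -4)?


u . v = u_x*v_x + u_y*v_y = 0*3 + (-7)*(-4)
= 0 + 28 = 28

28


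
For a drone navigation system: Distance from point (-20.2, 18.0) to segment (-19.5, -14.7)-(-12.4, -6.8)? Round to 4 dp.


Project P onto AB: t = 1 (clamped to [0,1])
Closest point on segment: (-12.4, -6.8)
Distance: 25.9977

25.9977


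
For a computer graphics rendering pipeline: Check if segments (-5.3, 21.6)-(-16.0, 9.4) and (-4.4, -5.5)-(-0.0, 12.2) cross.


Cross products: d1=135.17, d2=270.88, d3=300.95, d4=165.24
d1*d2 < 0 and d3*d4 < 0? no

No, they don't intersect


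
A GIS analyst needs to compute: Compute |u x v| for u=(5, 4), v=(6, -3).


|u x v| = |5*(-3) - 4*6|
= |(-15) - 24| = 39

39


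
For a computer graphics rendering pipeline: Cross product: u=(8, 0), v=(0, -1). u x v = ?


u x v = u_x*v_y - u_y*v_x = 8*(-1) - 0*0
= (-8) - 0 = -8

-8


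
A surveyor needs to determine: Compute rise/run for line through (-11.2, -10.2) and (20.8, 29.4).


slope = (y2-y1)/(x2-x1) = (29.4-(-10.2))/(20.8-(-11.2)) = 39.6/32 = 1.2375

1.2375


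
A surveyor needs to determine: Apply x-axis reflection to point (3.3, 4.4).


Reflection over x-axis: (x,y) -> (x,-y)
(3.3, 4.4) -> (3.3, -4.4)

(3.3, -4.4)


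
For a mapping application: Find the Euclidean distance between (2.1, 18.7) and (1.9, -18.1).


dx=-0.2, dy=-36.8
d^2 = (-0.2)^2 + (-36.8)^2 = 1354.28
d = sqrt(1354.28) = 36.8005

36.8005


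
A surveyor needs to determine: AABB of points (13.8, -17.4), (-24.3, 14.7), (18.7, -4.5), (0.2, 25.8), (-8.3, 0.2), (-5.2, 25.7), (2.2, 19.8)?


x range: [-24.3, 18.7]
y range: [-17.4, 25.8]
Bounding box: (-24.3,-17.4) to (18.7,25.8)

(-24.3,-17.4) to (18.7,25.8)


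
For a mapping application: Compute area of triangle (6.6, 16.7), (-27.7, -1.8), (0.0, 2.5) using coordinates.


Area = |x_A(y_B-y_C) + x_B(y_C-y_A) + x_C(y_A-y_B)|/2
= |(-28.38) + 393.34 + 0|/2
= 364.96/2 = 182.48

182.48


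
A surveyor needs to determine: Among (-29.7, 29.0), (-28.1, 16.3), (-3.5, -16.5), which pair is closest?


d(P0,P1) = 12.8004, d(P0,P2) = 52.5042, d(P1,P2) = 41
Closest: P0 and P1

Closest pair: (-29.7, 29.0) and (-28.1, 16.3), distance = 12.8004


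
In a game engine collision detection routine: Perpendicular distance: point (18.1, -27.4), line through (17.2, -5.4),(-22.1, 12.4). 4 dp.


|cross product| = 848.58
|line direction| = sqrt(1861.33) = 43.1431
Distance = 848.58/sqrt(1861.33) = 19.6689

19.6689


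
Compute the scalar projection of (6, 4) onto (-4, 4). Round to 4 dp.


u.v = -8, |v| = sqrt(32) = 5.6569
Scalar projection = u.v / |v| = -8 / sqrt(32) = -1.4142

-1.4142


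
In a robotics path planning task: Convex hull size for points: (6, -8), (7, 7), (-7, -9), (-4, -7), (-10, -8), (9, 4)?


Convex hull vertices (CCW): (-10, -8), (-7, -9), (6, -8), (9, 4), (7, 7)
Count = 5

5


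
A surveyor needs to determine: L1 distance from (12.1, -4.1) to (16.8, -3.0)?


|12.1-16.8| + |(-4.1)-(-3)| = 4.7 + 1.1 = 5.8

5.8


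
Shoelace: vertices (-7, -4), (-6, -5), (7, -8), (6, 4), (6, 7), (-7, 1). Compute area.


Shoelace sum: ((-7)*(-5) - (-6)*(-4)) + ((-6)*(-8) - 7*(-5)) + (7*4 - 6*(-8)) + (6*7 - 6*4) + (6*1 - (-7)*7) + ((-7)*(-4) - (-7)*1)
= 278
Area = |278|/2 = 139

139


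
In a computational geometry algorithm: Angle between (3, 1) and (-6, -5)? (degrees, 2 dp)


u.v = -23, |u| = sqrt(10) = 3.1623, |v| = sqrt(61) = 7.8102
cos(theta) = u.v/(|u||v|) = -23/sqrt(610) = -0.931243
theta = acos(-0.931243) = 158.63 degrees

158.63 degrees
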